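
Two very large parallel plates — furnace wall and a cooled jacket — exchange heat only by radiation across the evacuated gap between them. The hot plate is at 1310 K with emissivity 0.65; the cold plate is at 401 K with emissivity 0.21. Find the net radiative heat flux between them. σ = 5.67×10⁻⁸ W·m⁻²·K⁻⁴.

For two infinite grey parallel plates, q = σ(T₁⁴ − T₂⁴)/(1/ε₁ + 1/ε₂ − 1).
T₁⁴ − T₂⁴ = 2.945×10¹² − 2.586×10¹⁰ = 2.919×10¹² K⁴.
1/ε₁ + 1/ε₂ − 1 = 1.538 + 4.762 − 1 = 5.300.
q = 5.67×10⁻⁸ × 2.919×10¹² / 5.300.

q ≈ 31200 W/m²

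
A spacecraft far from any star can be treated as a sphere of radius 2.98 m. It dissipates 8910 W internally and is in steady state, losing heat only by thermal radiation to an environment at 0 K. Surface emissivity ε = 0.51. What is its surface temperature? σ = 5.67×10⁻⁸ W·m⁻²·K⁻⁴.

Steady state: internal power = radiated power, P = εσA T⁴.
Radiating area A = 4πr² = 111.6 m².
T⁴ = P/(εσA) = 8910/(0.51·5.67×10⁻⁸·111.6) = 2.761×10⁹ K⁴.
T = (2.761×10⁹)^(1/4).

T ≈ 229 K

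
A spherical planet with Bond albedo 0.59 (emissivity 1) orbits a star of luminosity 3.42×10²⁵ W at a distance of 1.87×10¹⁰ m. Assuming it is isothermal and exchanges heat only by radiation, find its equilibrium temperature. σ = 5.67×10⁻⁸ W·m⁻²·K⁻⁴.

First find the stellar flux at distance d: S = L/(4πd²) = 3.42×10²⁵/(4π·(1.87×10¹⁰)²) = 7783 W/m².
For an isothermal sphere, absorbed (1−a)S·πr² = emitted σ·4πr²·T⁴, so T⁴ = (1−a)S/(4σ).
T⁴ = 0.410·7783/(4·5.67×10⁻⁸) = 1.407×10¹⁰ K⁴.

T ≈ 344 K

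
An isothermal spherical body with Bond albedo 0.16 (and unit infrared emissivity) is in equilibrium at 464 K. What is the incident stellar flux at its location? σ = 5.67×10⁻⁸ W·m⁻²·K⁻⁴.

(1−a)S·πr² = σ·4πr²·T⁴ ⇒ S = 4σT⁴/(1−a).
S = 4·5.67×10⁻⁸·4.635×10¹⁰/0.840.

S ≈ 12500 W/m²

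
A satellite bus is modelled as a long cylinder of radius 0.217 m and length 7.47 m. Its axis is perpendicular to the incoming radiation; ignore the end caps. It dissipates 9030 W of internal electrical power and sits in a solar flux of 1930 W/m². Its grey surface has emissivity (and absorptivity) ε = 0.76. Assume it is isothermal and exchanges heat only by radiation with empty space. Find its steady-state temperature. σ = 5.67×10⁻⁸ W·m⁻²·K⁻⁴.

T ≈ 421 K

At steady state, absorbed solar power + internal power = radiated power.
Absorbed: α·S·A_cross = 0.76·1930·3.242 = 4755 W (cross-section 2rL).
Total input = 4755 + 9030 = 13790 W.
Radiated: εσ·A_surf·T⁴ with A_surf = 2πrL = 10.18 m².
T⁴ = 13790/(0.76·5.67×10⁻⁸·10.18) = 3.141×10¹⁰ K⁴.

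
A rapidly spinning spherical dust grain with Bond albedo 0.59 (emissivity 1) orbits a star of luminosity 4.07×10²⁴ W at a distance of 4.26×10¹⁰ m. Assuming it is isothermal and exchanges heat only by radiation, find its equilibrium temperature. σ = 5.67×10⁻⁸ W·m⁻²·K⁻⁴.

T ≈ 134 K

First find the stellar flux at distance d: S = L/(4πd²) = 4.07×10²⁴/(4π·(4.26×10¹⁰)²) = 178.5 W/m².
For an isothermal sphere, absorbed (1−a)S·πr² = emitted σ·4πr²·T⁴, so T⁴ = (1−a)S/(4σ).
T⁴ = 0.410·178.5/(4·5.67×10⁻⁸) = 3.226×10⁸ K⁴.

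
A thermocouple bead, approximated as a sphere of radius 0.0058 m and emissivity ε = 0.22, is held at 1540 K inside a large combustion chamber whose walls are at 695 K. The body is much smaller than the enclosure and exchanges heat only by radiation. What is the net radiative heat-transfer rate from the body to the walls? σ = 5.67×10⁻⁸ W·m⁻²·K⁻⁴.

For a small grey body in a large enclosure: P_net = εσA(T_body⁴ − T_wall⁴).
A = 4πr² = 4.227×10⁻⁴ m²; T_body⁴ − T_wall⁴ = 5.624×10¹² − 2.333×10¹¹ = 5.391×10¹² K⁴.
|P_net| = 0.22·5.67×10⁻⁸·4.227×10⁻⁴·5.391×10¹².

P_net ≈ 28.4 W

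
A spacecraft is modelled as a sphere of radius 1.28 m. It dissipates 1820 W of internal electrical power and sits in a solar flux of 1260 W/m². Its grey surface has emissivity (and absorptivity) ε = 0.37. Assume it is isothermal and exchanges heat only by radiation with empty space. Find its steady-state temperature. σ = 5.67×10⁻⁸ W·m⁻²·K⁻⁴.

T ≈ 314 K

At steady state, absorbed solar power + internal power = radiated power.
Absorbed: α·S·A_cross = 0.37·1260·5.147 = 2400 W (cross-section πr²).
Total input = 2400 + 1820 = 4220 W.
Radiated: εσ·A_surf·T⁴ with A_surf = 4πr² = 20.59 m².
T⁴ = 4220/(0.37·5.67×10⁻⁸·20.59) = 9.769×10⁹ K⁴.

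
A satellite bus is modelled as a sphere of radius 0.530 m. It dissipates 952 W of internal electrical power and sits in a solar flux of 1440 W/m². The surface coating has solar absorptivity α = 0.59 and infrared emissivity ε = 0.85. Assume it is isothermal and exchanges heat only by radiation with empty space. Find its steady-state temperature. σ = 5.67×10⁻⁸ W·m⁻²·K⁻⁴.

T ≈ 316 K

At steady state, absorbed solar power + internal power = radiated power.
Absorbed: α·S·A_cross = 0.59·1440·0.8825 = 749.7 W (cross-section πr²).
Total input = 749.7 + 952 = 1702 W.
Radiated: εσ·A_surf·T⁴ with A_surf = 4πr² = 3.530 m².
T⁴ = 1702/(0.85·5.67×10⁻⁸·3.530) = 1.000×10¹⁰ K⁴.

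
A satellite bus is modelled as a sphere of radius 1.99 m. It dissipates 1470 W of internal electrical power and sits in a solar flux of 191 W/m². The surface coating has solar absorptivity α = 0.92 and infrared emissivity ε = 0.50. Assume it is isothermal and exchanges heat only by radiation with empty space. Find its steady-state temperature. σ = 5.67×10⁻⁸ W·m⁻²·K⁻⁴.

At steady state, absorbed solar power + internal power = radiated power.
Absorbed: α·S·A_cross = 0.92·191·12.44 = 2186 W (cross-section πr²).
Total input = 2186 + 1470 = 3656 W.
Radiated: εσ·A_surf·T⁴ with A_surf = 4πr² = 49.76 m².
T⁴ = 3656/(0.50·5.67×10⁻⁸·49.76) = 2.592×10⁹ K⁴.

T ≈ 226 K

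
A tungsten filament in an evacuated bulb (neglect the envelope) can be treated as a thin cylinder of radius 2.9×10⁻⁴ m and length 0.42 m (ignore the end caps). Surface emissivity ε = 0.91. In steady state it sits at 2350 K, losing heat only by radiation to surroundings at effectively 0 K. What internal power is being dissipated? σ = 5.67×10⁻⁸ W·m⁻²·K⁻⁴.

P ≈ 1200 W

Steady state: P = εσA T⁴.
A = 2πrL = 7.653×10⁻⁴ m²; T⁴ = (2350)⁴ = 3.050×10¹³ K⁴.
P = 0.91 × 5.67×10⁻⁸ × 7.653×10⁻⁴ × 3.050×10¹³.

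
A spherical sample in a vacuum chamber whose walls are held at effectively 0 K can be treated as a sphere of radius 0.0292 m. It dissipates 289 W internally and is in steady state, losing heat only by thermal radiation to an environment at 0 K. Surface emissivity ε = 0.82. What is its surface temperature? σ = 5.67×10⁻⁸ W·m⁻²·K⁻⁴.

T ≈ 873 K

Steady state: internal power = radiated power, P = εσA T⁴.
Radiating area A = 4πr² = 0.01071 m².
T⁴ = P/(εσA) = 289/(0.82·5.67×10⁻⁸·0.01071) = 5.801×10¹¹ K⁴.
T = (5.801×10¹¹)^(1/4).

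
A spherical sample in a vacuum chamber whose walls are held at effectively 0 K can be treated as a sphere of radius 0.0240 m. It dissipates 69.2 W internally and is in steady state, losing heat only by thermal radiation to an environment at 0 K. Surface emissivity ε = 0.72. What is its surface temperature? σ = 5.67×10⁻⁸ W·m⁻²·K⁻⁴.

Steady state: internal power = radiated power, P = εσA T⁴.
Radiating area A = 4πr² = 0.007238 m².
T⁴ = P/(εσA) = 69.2/(0.72·5.67×10⁻⁸·0.007238) = 2.342×10¹¹ K⁴.
T = (2.342×10¹¹)^(1/4).

T ≈ 696 K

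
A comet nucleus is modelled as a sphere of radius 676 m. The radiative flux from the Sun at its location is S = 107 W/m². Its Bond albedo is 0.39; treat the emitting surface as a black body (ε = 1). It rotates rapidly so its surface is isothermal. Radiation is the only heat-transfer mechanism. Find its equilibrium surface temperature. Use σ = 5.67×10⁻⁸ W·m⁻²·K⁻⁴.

T ≈ 130 K

At equilibrium, absorbed power = emitted power.
Absorbing cross-section = πr² = 1.436×10⁶ m²; emitting surface = 4πr² = 5.743×10⁶ m² (ratio 4).
(1−a)S·A_cross = εσ·A_surf·T⁴  ⇒  T⁴ = (1−a)S/(4σ).
T⁴ = 0.610·107/(4·5.67×10⁻⁸) = 2.878×10⁸ K⁴.
T = (2.878×10⁸)^(1/4).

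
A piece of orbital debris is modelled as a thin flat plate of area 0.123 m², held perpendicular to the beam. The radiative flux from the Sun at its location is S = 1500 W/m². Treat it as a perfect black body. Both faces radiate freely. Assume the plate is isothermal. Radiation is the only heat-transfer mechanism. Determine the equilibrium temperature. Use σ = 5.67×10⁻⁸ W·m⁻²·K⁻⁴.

T ≈ 339 K

At equilibrium, absorbed power = emitted power.
Absorbing cross-section = A = 0.1230 m²; emitting surface = 2A = 0.2460 m² (ratio 2).
S·A_cross = εσ·A_surf·T⁴  ⇒  T⁴ = S/(2σ).
T⁴ = 1.00·1500/(2·5.67×10⁻⁸) = 1.323×10¹⁰ K⁴.
T = (1.323×10¹⁰)^(1/4).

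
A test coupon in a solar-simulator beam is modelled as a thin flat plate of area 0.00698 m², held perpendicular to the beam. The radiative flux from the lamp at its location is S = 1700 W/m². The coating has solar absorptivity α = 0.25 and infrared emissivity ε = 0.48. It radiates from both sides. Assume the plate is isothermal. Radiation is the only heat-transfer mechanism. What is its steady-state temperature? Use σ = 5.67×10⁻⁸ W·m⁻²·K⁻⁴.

T ≈ 297 K

At equilibrium, absorbed power = emitted power.
Absorbing cross-section = A = 0.006980 m²; emitting surface = 2A = 0.01396 m² (ratio 2).
αS·A_cross = εσ·A_surf·T⁴  ⇒  T⁴ = αS/(ε·2σ).
T⁴ = 0.250·1700/(0.48·2·5.67×10⁻⁸) = 7.808×10⁹ K⁴.
T = (7.808×10⁹)^(1/4).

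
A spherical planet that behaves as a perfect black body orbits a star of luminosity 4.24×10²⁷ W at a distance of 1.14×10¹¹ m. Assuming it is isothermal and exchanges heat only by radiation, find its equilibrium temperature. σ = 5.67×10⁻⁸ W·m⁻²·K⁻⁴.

T ≈ 582 K

First find the stellar flux at distance d: S = L/(4πd²) = 4.24×10²⁷/(4π·(1.14×10¹¹)²) = 25960 W/m².
For an isothermal sphere, absorbed (1−a)S·πr² = emitted σ·4πr²·T⁴, so T⁴ = (1−a)S/(4σ).
T⁴ = 1.00·25960/(4·5.67×10⁻⁸) = 1.145×10¹¹ K⁴.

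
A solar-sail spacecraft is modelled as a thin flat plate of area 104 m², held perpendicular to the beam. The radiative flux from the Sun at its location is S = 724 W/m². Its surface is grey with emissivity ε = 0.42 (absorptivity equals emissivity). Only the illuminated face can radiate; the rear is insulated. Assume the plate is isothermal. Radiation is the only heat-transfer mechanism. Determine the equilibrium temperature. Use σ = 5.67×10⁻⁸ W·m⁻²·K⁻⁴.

T ≈ 336 K

At equilibrium, absorbed power = emitted power.
Absorbing cross-section = A = 104.0 m²; emitting surface = A = 104.0 m² (ratio 1).
εS·A_cross = εσ·A_surf·T⁴  ⇒  T⁴ = S/(1σ)   (ε cancels).
T⁴ = 724/(1·5.67×10⁻⁸) = 1.277×10¹⁰ K⁴.
T = (1.277×10¹⁰)^(1/4).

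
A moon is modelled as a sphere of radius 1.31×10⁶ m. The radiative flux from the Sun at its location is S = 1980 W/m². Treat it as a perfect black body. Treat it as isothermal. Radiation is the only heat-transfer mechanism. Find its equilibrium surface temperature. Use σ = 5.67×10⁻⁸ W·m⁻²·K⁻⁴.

T ≈ 306 K

At equilibrium, absorbed power = emitted power.
Absorbing cross-section = πr² = 5.391×10¹² m²; emitting surface = 4πr² = 2.157×10¹³ m² (ratio 4).
S·A_cross = εσ·A_surf·T⁴  ⇒  T⁴ = S/(4σ).
T⁴ = 1.00·1980/(4·5.67×10⁻⁸) = 8.730×10⁹ K⁴.
T = (8.730×10⁹)^(1/4).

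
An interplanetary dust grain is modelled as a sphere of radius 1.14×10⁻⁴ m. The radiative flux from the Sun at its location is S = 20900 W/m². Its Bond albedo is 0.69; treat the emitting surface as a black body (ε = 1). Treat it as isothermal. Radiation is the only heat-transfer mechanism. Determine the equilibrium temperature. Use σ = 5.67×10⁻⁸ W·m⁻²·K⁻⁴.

At equilibrium, absorbed power = emitted power.
Absorbing cross-section = πr² = 4.083×10⁻⁸ m²; emitting surface = 4πr² = 1.633×10⁻⁷ m² (ratio 4).
(1−a)S·A_cross = εσ·A_surf·T⁴  ⇒  T⁴ = (1−a)S/(4σ).
T⁴ = 0.310·20900/(4·5.67×10⁻⁸) = 2.857×10¹⁰ K⁴.
T = (2.857×10¹⁰)^(1/4).

T ≈ 411 K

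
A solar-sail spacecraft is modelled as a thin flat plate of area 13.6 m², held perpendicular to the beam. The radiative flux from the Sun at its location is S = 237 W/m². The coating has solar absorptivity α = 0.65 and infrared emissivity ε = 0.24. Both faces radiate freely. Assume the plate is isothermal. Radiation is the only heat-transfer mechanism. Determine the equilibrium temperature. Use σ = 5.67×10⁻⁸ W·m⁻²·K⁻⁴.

T ≈ 274 K

At equilibrium, absorbed power = emitted power.
Absorbing cross-section = A = 13.60 m²; emitting surface = 2A = 27.20 m² (ratio 2).
αS·A_cross = εσ·A_surf·T⁴  ⇒  T⁴ = αS/(ε·2σ).
T⁴ = 0.650·237/(0.24·2·5.67×10⁻⁸) = 5.660×10⁹ K⁴.
T = (5.660×10⁹)^(1/4).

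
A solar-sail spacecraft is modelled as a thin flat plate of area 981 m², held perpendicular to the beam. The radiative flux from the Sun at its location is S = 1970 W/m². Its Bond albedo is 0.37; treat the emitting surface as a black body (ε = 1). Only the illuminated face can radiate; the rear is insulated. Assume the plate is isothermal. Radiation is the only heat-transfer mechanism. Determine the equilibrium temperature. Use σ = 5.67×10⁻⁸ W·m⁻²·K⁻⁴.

T ≈ 385 K

At equilibrium, absorbed power = emitted power.
Absorbing cross-section = A = 981.0 m²; emitting surface = A = 981.0 m² (ratio 1).
(1−a)S·A_cross = εσ·A_surf·T⁴  ⇒  T⁴ = (1−a)S/(1σ).
T⁴ = 0.630·1970/(1·5.67×10⁻⁸) = 2.189×10¹⁰ K⁴.
T = (2.189×10¹⁰)^(1/4).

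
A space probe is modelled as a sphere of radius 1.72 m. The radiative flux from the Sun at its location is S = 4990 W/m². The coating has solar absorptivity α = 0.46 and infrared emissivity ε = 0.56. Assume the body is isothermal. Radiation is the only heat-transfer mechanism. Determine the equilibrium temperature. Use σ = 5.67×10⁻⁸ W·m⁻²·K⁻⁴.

At equilibrium, absorbed power = emitted power.
Absorbing cross-section = πr² = 9.294 m²; emitting surface = 4πr² = 37.18 m² (ratio 4).
αS·A_cross = εσ·A_surf·T⁴  ⇒  T⁴ = αS/(ε·4σ).
T⁴ = 0.460·4990/(0.56·4·5.67×10⁻⁸) = 1.807×10¹⁰ K⁴.
T = (1.807×10¹⁰)^(1/4).

T ≈ 367 K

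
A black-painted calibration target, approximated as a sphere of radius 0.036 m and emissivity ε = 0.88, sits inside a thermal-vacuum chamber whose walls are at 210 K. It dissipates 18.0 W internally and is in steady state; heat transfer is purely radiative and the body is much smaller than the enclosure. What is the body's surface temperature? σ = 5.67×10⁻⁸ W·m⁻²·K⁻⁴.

For a small grey body in a large enclosure, net radiated power = εσA(T⁴ − T_w⁴).
Steady state: P = εσA(T⁴ − T_w⁴) with A = 4πr² = 0.01629 m².
T⁴ = P/(εσA) + T_w⁴ = 18.0/(0.88·5.67×10⁻⁸·0.01629) + (210)⁴
    = 2.215×10¹⁰ + 1.945×10⁹ = 2.410×10¹⁰ K⁴.

T ≈ 394 K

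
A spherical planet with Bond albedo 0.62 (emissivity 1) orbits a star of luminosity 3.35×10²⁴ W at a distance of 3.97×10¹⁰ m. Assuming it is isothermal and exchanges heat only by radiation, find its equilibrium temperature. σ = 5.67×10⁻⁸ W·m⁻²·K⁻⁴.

First find the stellar flux at distance d: S = L/(4πd²) = 3.35×10²⁴/(4π·(3.97×10¹⁰)²) = 169.1 W/m².
For an isothermal sphere, absorbed (1−a)S·πr² = emitted σ·4πr²·T⁴, so T⁴ = (1−a)S/(4σ).
T⁴ = 0.380·169.1/(4·5.67×10⁻⁸) = 2.834×10⁸ K⁴.

T ≈ 130 K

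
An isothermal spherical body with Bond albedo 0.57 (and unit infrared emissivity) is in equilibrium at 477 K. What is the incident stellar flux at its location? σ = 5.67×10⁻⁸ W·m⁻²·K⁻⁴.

(1−a)S·πr² = σ·4πr²·T⁴ ⇒ S = 4σT⁴/(1−a).
S = 4·5.67×10⁻⁸·5.177×10¹⁰/0.430.

S ≈ 27300 W/m²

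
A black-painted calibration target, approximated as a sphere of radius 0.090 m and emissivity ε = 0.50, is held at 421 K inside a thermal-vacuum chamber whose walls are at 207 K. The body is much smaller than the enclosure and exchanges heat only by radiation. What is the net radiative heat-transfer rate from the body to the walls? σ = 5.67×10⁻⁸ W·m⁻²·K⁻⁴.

For a small grey body in a large enclosure: P_net = εσA(T_body⁴ − T_wall⁴).
A = 4πr² = 0.1018 m²; T_body⁴ − T_wall⁴ = 3.141×10¹⁰ − 1.836×10⁹ = 2.958×10¹⁰ K⁴.
|P_net| = 0.50·5.67×10⁻⁸·0.1018·2.958×10¹⁰.

P_net ≈ 85.4 W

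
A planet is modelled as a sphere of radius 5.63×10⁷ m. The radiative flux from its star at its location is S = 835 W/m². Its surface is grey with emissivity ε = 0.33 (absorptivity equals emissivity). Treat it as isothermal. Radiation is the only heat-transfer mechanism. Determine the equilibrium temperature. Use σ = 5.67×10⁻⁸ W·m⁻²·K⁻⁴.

T ≈ 246 K

At equilibrium, absorbed power = emitted power.
Absorbing cross-section = πr² = 9.958×10¹⁵ m²; emitting surface = 4πr² = 3.983×10¹⁶ m² (ratio 4).
εS·A_cross = εσ·A_surf·T⁴  ⇒  T⁴ = S/(4σ)   (ε cancels).
T⁴ = 835/(4·5.67×10⁻⁸) = 3.682×10⁹ K⁴.
T = (3.682×10⁹)^(1/4).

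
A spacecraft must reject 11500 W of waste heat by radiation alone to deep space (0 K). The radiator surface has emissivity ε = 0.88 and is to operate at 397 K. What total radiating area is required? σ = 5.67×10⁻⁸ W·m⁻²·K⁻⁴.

A ≈ 9.28 m²

P = εσA T⁴ ⇒ A = P/(εσT⁴).
T⁴ = 2.484×10¹⁰ K⁴.
A = 11500/(0.88 × 5.67×10⁻⁸ × 2.484×10¹⁰).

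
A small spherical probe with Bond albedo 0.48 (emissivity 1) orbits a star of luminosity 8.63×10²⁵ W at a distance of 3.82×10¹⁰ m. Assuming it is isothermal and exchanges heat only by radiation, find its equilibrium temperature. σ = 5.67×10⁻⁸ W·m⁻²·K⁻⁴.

T ≈ 322 K

First find the stellar flux at distance d: S = L/(4πd²) = 8.63×10²⁵/(4π·(3.82×10¹⁰)²) = 4706 W/m².
For an isothermal sphere, absorbed (1−a)S·πr² = emitted σ·4πr²·T⁴, so T⁴ = (1−a)S/(4σ).
T⁴ = 0.520·4706/(4·5.67×10⁻⁸) = 1.079×10¹⁰ K⁴.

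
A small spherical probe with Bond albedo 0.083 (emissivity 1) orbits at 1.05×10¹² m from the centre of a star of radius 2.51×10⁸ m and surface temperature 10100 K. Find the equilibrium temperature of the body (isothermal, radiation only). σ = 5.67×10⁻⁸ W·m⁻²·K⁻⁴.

T ≈ 108 K

The star's surface emits σT_*⁴; at distance d the flux is S = σT_*⁴(R_*/d)².
S = 5.67×10⁻⁸·(10100)⁴·(2.51×10⁸/1.05×10¹²)² = 33.72 W/m².
For an isothermal sphere T⁴ = (1−a)S/(4σ) = 1.363×10⁸ K⁴.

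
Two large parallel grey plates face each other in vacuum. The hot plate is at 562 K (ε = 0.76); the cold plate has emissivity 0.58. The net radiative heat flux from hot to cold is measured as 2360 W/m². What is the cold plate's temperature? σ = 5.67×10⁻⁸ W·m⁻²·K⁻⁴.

q = σ(T₁⁴ − T₂⁴)/(1/ε₁ + 1/ε₂ − 1); denominator = 2.040.
T₂⁴ = T₁⁴ − q·(1/ε₁+1/ε₂−1)/σ = 9.976×10¹⁰ − 2360·2.040/5.67×10⁻⁸
    = 1.485×10¹⁰ K⁴.

T₂ ≈ 349 K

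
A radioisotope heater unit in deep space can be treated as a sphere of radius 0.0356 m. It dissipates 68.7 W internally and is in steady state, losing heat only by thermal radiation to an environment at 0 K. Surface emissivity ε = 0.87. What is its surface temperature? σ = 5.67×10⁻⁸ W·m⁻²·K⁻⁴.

T ≈ 544 K

Steady state: internal power = radiated power, P = εσA T⁴.
Radiating area A = 4πr² = 0.01593 m².
T⁴ = P/(εσA) = 68.7/(0.87·5.67×10⁻⁸·0.01593) = 8.745×10¹⁰ K⁴.
T = (8.745×10¹⁰)^(1/4).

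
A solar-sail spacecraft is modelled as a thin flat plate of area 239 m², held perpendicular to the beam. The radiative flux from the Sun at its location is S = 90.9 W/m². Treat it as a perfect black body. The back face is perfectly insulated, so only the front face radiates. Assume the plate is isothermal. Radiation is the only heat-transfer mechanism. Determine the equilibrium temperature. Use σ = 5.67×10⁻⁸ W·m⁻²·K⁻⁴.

At equilibrium, absorbed power = emitted power.
Absorbing cross-section = A = 239.0 m²; emitting surface = A = 239.0 m² (ratio 1).
S·A_cross = εσ·A_surf·T⁴  ⇒  T⁴ = S/(1σ).
T⁴ = 1.00·90.9/(1·5.67×10⁻⁸) = 1.603×10⁹ K⁴.
T = (1.603×10⁹)^(1/4).

T ≈ 200 K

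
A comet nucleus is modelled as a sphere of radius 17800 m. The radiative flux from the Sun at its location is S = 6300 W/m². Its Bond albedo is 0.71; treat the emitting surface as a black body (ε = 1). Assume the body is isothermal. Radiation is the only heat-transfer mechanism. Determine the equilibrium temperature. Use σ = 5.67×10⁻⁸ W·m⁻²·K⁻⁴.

T ≈ 300 K

At equilibrium, absorbed power = emitted power.
Absorbing cross-section = πr² = 9.954×10⁸ m²; emitting surface = 4πr² = 3.982×10⁹ m² (ratio 4).
(1−a)S·A_cross = εσ·A_surf·T⁴  ⇒  T⁴ = (1−a)S/(4σ).
T⁴ = 0.290·6300/(4·5.67×10⁻⁸) = 8.056×10⁹ K⁴.
T = (8.056×10⁹)^(1/4).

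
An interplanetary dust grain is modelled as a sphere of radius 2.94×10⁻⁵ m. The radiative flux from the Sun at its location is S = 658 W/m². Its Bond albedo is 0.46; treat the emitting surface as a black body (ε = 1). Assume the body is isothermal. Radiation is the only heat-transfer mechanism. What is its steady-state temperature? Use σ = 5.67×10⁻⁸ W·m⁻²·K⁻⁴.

T ≈ 199 K

At equilibrium, absorbed power = emitted power.
Absorbing cross-section = πr² = 2.715×10⁻⁹ m²; emitting surface = 4πr² = 1.086×10⁻⁸ m² (ratio 4).
(1−a)S·A_cross = εσ·A_surf·T⁴  ⇒  T⁴ = (1−a)S/(4σ).
T⁴ = 0.540·658/(4·5.67×10⁻⁸) = 1.567×10⁹ K⁴.
T = (1.567×10⁹)^(1/4).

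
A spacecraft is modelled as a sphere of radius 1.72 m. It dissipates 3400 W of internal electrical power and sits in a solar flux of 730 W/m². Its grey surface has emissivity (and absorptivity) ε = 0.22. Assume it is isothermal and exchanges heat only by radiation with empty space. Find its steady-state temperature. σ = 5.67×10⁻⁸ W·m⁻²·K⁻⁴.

T ≈ 320 K

At steady state, absorbed solar power + internal power = radiated power.
Absorbed: α·S·A_cross = 0.22·730·9.294 = 1493 W (cross-section πr²).
Total input = 1493 + 3400 = 4893 W.
Radiated: εσ·A_surf·T⁴ with A_surf = 4πr² = 37.18 m².
T⁴ = 4893/(0.22·5.67×10⁻⁸·37.18) = 1.055×10¹⁰ K⁴.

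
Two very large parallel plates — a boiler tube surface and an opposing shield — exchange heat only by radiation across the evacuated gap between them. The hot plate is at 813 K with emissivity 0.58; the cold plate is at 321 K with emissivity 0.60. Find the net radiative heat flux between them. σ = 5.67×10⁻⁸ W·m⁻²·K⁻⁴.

For two infinite grey parallel plates, q = σ(T₁⁴ − T₂⁴)/(1/ε₁ + 1/ε₂ − 1).
T₁⁴ − T₂⁴ = 4.369×10¹¹ − 1.062×10¹⁰ = 4.263×10¹¹ K⁴.
1/ε₁ + 1/ε₂ − 1 = 1.724 + 1.667 − 1 = 2.391.
q = 5.67×10⁻⁸ × 4.263×10¹¹ / 2.391.

q ≈ 10100 W/m²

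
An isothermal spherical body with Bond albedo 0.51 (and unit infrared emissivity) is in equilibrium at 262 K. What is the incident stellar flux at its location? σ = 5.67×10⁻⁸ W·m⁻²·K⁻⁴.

(1−a)S·πr² = σ·4πr²·T⁴ ⇒ S = 4σT⁴/(1−a).
S = 4·5.67×10⁻⁸·4.712×10⁹/0.490.

S ≈ 2180 W/m²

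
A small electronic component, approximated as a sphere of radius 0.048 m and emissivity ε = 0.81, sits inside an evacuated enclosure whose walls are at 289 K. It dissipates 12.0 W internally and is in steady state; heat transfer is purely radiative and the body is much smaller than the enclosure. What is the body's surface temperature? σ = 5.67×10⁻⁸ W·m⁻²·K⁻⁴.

For a small grey body in a large enclosure, net radiated power = εσA(T⁴ − T_w⁴).
Steady state: P = εσA(T⁴ − T_w⁴) with A = 4πr² = 0.02895 m².
T⁴ = P/(εσA) + T_w⁴ = 12.0/(0.81·5.67×10⁻⁸·0.02895) + (289)⁴
    = 9.024×10⁹ + 6.976×10⁹ = 1.600×10¹⁰ K⁴.

T ≈ 356 K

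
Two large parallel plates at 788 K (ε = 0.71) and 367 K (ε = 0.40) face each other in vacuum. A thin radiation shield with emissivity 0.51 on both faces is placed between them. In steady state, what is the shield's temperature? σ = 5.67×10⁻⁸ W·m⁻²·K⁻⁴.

T_s ≈ 697 K

In steady state the net flux on the hot side equals that on the cold side.
σ(T₁⁴−T_s⁴)/D₁ = σ(T_s⁴−T₂⁴)/D₂, with D₁ = 1/ε₁+1/ε_s−1 = 2.369, D₂ = 1/ε_s+1/ε₂−1 = 3.461.
Solve for T_s⁴: T_s⁴ = (D₂·T₁⁴ + D₁·T₂⁴)/(D₁+D₂) = 2.363×10¹¹ K⁴.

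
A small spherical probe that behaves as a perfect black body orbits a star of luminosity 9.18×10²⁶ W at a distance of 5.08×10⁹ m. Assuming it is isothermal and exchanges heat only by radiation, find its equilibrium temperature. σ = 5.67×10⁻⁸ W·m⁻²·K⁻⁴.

T ≈ 1880 K

First find the stellar flux at distance d: S = L/(4πd²) = 9.18×10²⁶/(4π·(5.08×10⁹)²) = 2.831×10⁶ W/m².
For an isothermal sphere, absorbed (1−a)S·πr² = emitted σ·4πr²·T⁴, so T⁴ = (1−a)S/(4σ).
T⁴ = 1.00·2.831×10⁶/(4·5.67×10⁻⁸) = 1.248×10¹³ K⁴.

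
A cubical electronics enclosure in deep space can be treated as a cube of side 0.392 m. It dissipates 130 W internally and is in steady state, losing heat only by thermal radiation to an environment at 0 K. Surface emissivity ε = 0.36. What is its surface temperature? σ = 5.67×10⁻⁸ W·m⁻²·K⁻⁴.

T ≈ 288 K

Steady state: internal power = radiated power, P = εσA T⁴.
Radiating area A = 6L² = 0.9220 m².
T⁴ = P/(εσA) = 130/(0.36·5.67×10⁻⁸·0.9220) = 6.908×10⁹ K⁴.
T = (6.908×10⁹)^(1/4).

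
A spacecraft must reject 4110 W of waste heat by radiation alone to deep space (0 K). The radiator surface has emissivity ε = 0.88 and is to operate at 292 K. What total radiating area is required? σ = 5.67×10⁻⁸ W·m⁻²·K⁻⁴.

A ≈ 11.3 m²

P = εσA T⁴ ⇒ A = P/(εσT⁴).
T⁴ = 7.270×10⁹ K⁴.
A = 4110/(0.88 × 5.67×10⁻⁸ × 7.270×10⁹).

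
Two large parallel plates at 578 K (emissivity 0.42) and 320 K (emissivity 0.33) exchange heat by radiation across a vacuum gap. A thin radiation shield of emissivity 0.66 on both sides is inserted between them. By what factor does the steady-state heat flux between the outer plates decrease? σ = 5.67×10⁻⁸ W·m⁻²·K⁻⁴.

Without shield: q₀ = σΔ(T⁴)/(1/ε₁+1/ε₂−1) with denominator 4.411.
With shield the two gaps are in series; the resistances add: (1/ε₁+1/ε_s−1)+(1/ε_s+1/ε₂−1) = 2.896+3.545 = 6.442.
Heat-flux ratio q₀/q = 6.442/4.411.

factor ≈ 1.46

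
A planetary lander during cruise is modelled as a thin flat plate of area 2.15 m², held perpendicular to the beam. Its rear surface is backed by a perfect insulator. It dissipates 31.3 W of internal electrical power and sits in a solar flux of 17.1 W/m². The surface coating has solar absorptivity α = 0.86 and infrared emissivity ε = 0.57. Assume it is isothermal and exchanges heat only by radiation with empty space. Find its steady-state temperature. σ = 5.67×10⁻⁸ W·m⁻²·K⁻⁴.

At steady state, absorbed solar power + internal power = radiated power.
Absorbed: α·S·A_cross = 0.86·17.1·2.150 = 31.62 W (cross-section A).
Total input = 31.62 + 31.3 = 62.92 W.
Radiated: εσ·A_surf·T⁴ with A_surf = A = 2.150 m².
T⁴ = 62.92/(0.57·5.67×10⁻⁸·2.150) = 9.055×10⁸ K⁴.

T ≈ 173 K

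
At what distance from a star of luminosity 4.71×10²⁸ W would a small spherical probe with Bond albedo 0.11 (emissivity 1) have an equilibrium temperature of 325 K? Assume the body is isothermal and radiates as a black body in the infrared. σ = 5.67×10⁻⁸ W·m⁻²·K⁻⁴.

For an isothermal black-emitting sphere, (1−a)S·πr² = σ·4πr²·T⁴ ⇒ S = 4σT⁴/(1−a).
S = 4·5.67×10⁻⁸·(325)⁴/0.890 = 2843 W/m².
Flux falls as S = L/(4πd²), so d = √(L/(4πS)) = √(4.71×10²⁸/(4π·2843)).

d ≈ 1.15×10¹² m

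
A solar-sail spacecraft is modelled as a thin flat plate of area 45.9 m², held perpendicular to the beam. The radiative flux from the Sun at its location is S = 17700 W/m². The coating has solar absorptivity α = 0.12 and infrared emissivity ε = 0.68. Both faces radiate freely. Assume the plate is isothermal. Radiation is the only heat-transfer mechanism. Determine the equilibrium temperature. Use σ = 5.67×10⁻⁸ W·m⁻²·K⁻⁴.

T ≈ 407 K

At equilibrium, absorbed power = emitted power.
Absorbing cross-section = A = 45.90 m²; emitting surface = 2A = 91.80 m² (ratio 2).
αS·A_cross = εσ·A_surf·T⁴  ⇒  T⁴ = αS/(ε·2σ).
T⁴ = 0.120·17700/(0.68·2·5.67×10⁻⁸) = 2.754×10¹⁰ K⁴.
T = (2.754×10¹⁰)^(1/4).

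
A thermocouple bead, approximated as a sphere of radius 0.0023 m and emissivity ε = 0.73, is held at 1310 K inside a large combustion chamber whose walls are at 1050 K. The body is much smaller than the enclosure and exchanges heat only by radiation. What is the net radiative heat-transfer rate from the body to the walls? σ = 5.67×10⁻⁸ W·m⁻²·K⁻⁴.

For a small grey body in a large enclosure: P_net = εσA(T_body⁴ − T_wall⁴).
A = 4πr² = 6.648×10⁻⁵ m²; T_body⁴ − T_wall⁴ = 2.945×10¹² − 1.216×10¹² = 1.729×10¹² K⁴.
|P_net| = 0.73·5.67×10⁻⁸·6.648×10⁻⁵·1.729×10¹².

P_net ≈ 4.76 W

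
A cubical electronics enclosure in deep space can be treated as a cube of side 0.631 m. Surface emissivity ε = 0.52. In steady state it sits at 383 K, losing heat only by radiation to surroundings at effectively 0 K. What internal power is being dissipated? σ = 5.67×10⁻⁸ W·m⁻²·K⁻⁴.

P ≈ 1520 W

Steady state: P = εσA T⁴.
A = 6L² = 2.389 m²; T⁴ = (383)⁴ = 2.152×10¹⁰ K⁴.
P = 0.52 × 5.67×10⁻⁸ × 2.389 × 2.152×10¹⁰.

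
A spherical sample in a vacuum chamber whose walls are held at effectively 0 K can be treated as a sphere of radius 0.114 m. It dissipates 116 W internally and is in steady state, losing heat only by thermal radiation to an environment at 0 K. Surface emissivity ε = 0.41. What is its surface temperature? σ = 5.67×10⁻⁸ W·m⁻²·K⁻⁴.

Steady state: internal power = radiated power, P = εσA T⁴.
Radiating area A = 4πr² = 0.1633 m².
T⁴ = P/(εσA) = 116/(0.41·5.67×10⁻⁸·0.1633) = 3.055×10¹⁰ K⁴.
T = (3.055×10¹⁰)^(1/4).

T ≈ 418 K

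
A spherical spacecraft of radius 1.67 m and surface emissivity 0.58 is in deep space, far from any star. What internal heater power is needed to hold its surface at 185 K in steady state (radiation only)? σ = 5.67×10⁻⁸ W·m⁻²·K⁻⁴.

P ≈ 1350 W

P = εσ·4πr²·T⁴.
4πr² = 35.05 m²; T⁴ = 1.171×10⁹ K⁴.
P = 0.58·5.67×10⁻⁸·35.05·1.171×10⁹.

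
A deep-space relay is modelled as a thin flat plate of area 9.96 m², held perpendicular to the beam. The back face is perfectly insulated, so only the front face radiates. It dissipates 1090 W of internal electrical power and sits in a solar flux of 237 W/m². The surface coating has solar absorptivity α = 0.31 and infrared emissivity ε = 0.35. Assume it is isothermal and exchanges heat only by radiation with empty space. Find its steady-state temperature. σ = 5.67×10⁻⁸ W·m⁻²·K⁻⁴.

At steady state, absorbed solar power + internal power = radiated power.
Absorbed: α·S·A_cross = 0.31·237·9.960 = 731.8 W (cross-section A).
Total input = 731.8 + 1090 = 1822 W.
Radiated: εσ·A_surf·T⁴ with A_surf = A = 9.960 m².
T⁴ = 1822/(0.35·5.67×10⁻⁸·9.960) = 9.217×10⁹ K⁴.

T ≈ 310 K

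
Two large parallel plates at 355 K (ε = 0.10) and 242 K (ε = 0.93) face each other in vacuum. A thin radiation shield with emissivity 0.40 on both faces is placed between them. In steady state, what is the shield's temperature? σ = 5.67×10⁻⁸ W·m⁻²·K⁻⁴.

In steady state the net flux on the hot side equals that on the cold side.
σ(T₁⁴−T_s⁴)/D₁ = σ(T_s⁴−T₂⁴)/D₂, with D₁ = 1/ε₁+1/ε_s−1 = 11.50, D₂ = 1/ε_s+1/ε₂−1 = 2.575.
Solve for T_s⁴: T_s⁴ = (D₂·T₁⁴ + D₁·T₂⁴)/(D₁+D₂) = 5.708×10⁹ K⁴.

T_s ≈ 275 K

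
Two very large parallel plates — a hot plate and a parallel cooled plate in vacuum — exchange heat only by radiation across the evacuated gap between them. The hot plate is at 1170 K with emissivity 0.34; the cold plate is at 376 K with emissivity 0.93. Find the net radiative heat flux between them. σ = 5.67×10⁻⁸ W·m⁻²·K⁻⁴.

q ≈ 34800 W/m²

For two infinite grey parallel plates, q = σ(T₁⁴ − T₂⁴)/(1/ε₁ + 1/ε₂ − 1).
T₁⁴ − T₂⁴ = 1.874×10¹² − 1.999×10¹⁰ = 1.854×10¹² K⁴.
1/ε₁ + 1/ε₂ − 1 = 2.941 + 1.075 − 1 = 3.016.
q = 5.67×10⁻⁸ × 1.854×10¹² / 3.016.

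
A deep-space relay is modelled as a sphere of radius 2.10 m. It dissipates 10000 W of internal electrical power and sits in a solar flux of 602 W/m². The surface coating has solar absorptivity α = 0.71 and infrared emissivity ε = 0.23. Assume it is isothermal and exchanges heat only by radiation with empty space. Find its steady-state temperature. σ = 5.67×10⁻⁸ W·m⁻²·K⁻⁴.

T ≈ 385 K

At steady state, absorbed solar power + internal power = radiated power.
Absorbed: α·S·A_cross = 0.71·602·13.85 = 5922 W (cross-section πr²).
Total input = 5922 + 10000 = 15920 W.
Radiated: εσ·A_surf·T⁴ with A_surf = 4πr² = 55.42 m².
T⁴ = 15920/(0.23·5.67×10⁻⁸·55.42) = 2.203×10¹⁰ K⁴.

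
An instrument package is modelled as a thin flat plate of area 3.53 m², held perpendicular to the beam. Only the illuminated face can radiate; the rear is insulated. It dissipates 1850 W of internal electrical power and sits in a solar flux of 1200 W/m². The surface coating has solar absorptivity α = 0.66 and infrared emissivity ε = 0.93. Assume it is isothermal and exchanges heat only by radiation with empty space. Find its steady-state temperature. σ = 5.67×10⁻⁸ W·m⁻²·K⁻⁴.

T ≈ 397 K

At steady state, absorbed solar power + internal power = radiated power.
Absorbed: α·S·A_cross = 0.66·1200·3.530 = 2796 W (cross-section A).
Total input = 2796 + 1850 = 4646 W.
Radiated: εσ·A_surf·T⁴ with A_surf = A = 3.530 m².
T⁴ = 4646/(0.93·5.67×10⁻⁸·3.530) = 2.496×10¹⁰ K⁴.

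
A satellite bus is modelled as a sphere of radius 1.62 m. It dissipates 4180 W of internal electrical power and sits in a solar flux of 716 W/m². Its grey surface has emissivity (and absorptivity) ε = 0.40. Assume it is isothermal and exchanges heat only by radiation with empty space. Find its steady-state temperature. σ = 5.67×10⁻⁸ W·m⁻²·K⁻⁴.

At steady state, absorbed solar power + internal power = radiated power.
Absorbed: α·S·A_cross = 0.40·716·8.245 = 2361 W (cross-section πr²).
Total input = 2361 + 4180 = 6541 W.
Radiated: εσ·A_surf·T⁴ with A_surf = 4πr² = 32.98 m².
T⁴ = 6541/(0.40·5.67×10⁻⁸·32.98) = 8.745×10⁹ K⁴.

T ≈ 306 K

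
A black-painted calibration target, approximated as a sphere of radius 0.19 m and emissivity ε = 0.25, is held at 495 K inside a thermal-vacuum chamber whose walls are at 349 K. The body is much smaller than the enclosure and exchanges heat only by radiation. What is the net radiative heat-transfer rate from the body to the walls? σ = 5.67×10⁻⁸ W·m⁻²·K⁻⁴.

P_net ≈ 291 W

For a small grey body in a large enclosure: P_net = εσA(T_body⁴ − T_wall⁴).
A = 4πr² = 0.4536 m²; T_body⁴ − T_wall⁴ = 6.004×10¹⁰ − 1.484×10¹⁰ = 4.520×10¹⁰ K⁴.
|P_net| = 0.25·5.67×10⁻⁸·0.4536·4.520×10¹⁰.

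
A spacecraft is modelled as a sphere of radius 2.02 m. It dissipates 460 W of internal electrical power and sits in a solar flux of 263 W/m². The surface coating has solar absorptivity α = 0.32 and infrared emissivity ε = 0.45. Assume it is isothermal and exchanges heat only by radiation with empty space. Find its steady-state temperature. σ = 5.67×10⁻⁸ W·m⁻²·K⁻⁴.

T ≈ 185 K

At steady state, absorbed solar power + internal power = radiated power.
Absorbed: α·S·A_cross = 0.32·263·12.82 = 1079 W (cross-section πr²).
Total input = 1079 + 460 = 1539 W.
Radiated: εσ·A_surf·T⁴ with A_surf = 4πr² = 51.28 m².
T⁴ = 1539/(0.45·5.67×10⁻⁸·51.28) = 1.176×10⁹ K⁴.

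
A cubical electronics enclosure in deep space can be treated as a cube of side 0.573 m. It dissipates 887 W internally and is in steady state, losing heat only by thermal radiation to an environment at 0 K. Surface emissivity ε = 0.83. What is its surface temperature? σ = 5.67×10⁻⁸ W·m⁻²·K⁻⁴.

Steady state: internal power = radiated power, P = εσA T⁴.
Radiating area A = 6L² = 1.970 m².
T⁴ = P/(εσA) = 887/(0.83·5.67×10⁻⁸·1.970) = 9.568×10⁹ K⁴.
T = (9.568×10⁹)^(1/4).

T ≈ 313 K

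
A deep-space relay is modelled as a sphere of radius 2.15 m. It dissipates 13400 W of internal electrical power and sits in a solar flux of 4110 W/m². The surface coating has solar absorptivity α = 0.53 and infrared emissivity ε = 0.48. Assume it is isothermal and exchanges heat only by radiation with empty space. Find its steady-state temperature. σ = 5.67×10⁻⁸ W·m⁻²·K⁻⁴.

T ≈ 411 K

At steady state, absorbed solar power + internal power = radiated power.
Absorbed: α·S·A_cross = 0.53·4110·14.52 = 31630 W (cross-section πr²).
Total input = 31630 + 13400 = 45030 W.
Radiated: εσ·A_surf·T⁴ with A_surf = 4πr² = 58.09 m².
T⁴ = 45030/(0.48·5.67×10⁻⁸·58.09) = 2.849×10¹⁰ K⁴.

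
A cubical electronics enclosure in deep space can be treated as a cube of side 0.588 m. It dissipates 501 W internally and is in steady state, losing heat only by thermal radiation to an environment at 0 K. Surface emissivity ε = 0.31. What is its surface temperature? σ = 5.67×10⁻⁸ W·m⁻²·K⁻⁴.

Steady state: internal power = radiated power, P = εσA T⁴.
Radiating area A = 6L² = 2.074 m².
T⁴ = P/(εσA) = 501/(0.31·5.67×10⁻⁸·2.074) = 1.374×10¹⁰ K⁴.
T = (1.374×10¹⁰)^(1/4).

T ≈ 342 K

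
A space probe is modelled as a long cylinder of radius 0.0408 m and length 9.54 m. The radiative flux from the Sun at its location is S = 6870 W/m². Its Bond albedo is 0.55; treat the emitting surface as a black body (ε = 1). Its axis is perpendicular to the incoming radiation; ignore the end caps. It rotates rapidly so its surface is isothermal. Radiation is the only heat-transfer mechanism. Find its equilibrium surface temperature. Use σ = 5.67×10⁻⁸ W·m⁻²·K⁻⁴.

At equilibrium, absorbed power = emitted power.
Absorbing cross-section = 2rL = 0.7785 m²; emitting surface = 2πrL = 2.446 m² (ratio π).
(1−a)S·A_cross = εσ·A_surf·T⁴  ⇒  T⁴ = (1−a)S/(πσ).
T⁴ = 0.450·6870/(π·5.67×10⁻⁸) = 1.736×10¹⁰ K⁴.
T = (1.736×10¹⁰)^(1/4).

T ≈ 363 K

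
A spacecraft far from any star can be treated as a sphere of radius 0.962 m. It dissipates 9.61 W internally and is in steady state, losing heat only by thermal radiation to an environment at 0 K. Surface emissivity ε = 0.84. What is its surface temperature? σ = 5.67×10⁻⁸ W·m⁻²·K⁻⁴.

Steady state: internal power = radiated power, P = εσA T⁴.
Radiating area A = 4πr² = 11.63 m².
T⁴ = P/(εσA) = 9.61/(0.84·5.67×10⁻⁸·11.63) = 1.735×10⁷ K⁴.
T = (1.735×10⁷)^(1/4).

T ≈ 64.5 K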